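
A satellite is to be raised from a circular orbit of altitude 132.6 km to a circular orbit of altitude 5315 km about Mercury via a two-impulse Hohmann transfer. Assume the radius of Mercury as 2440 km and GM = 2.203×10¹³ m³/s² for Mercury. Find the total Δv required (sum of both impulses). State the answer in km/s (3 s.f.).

r₁ = 2440 + 132.6 = 2572.6 km = 2.5726×10⁶ m.
r₂ = 2440 + 5315 = 7755.0 km = 7.7550×10⁶ m.
Transfer ellipse a_t = (r₁ + r₂)/2 = 5.164×10⁶ m.
At r₁: circular v_c1 = √(μ/r₁) = 2926 m/s; transfer-periherm v_p = √[μ(2/r₁ − 1/a_t)] = 3586 m/s.
Δv₁ = v_p − v_c1 = 659.8 m/s.
At r₂: circular v_c2 = √(μ/r₂) = 1685 m/s; transfer-apoherm v_a = √[μ(2/r₂ − 1/a_t)] = 1190 m/s.
Δv₂ = v_c2 − v_a = 495.8 m/s.
Total Δv = Δv₁ + Δv₂ = 1156 m/s = 1.156 km/s.

Δv_total ≈ 1.16 km/s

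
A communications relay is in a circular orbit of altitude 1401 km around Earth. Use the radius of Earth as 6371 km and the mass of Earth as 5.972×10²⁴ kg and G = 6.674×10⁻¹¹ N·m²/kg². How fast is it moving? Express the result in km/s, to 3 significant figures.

μ = GM = 6.674×10⁻¹¹ × 5.972×10²⁴ = 3.986×10¹⁴ m³/s².
r = 6371 + 1401 = 7772.0 km = 7.7720×10⁶ m.
For a circular orbit v = √(μ/r) = √(3.986×10¹⁴ / 7.772×10⁶) = √(5.128×10⁷) = 7161 m/s.
That is 7.161 km/s.

v ≈ 7.16 km/s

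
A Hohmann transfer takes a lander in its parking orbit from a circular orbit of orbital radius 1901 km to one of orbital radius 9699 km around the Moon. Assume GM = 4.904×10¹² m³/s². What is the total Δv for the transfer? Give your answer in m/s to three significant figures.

r₁ = 1901 km = 1.901×10⁶ m.
r₂ = 9699 km = 9.699×10⁶ m.
Transfer ellipse a_t = (r₁ + r₂)/2 = 5.800×10⁶ m.
At r₁: circular v_c1 = √(μ/r₁) = 1606 m/s; transfer-perilune v_p = √[μ(2/r₁ − 1/a_t)] = 2077 m/s.
Δv₁ = v_p − v_c1 = 470.8 m/s.
At r₂: circular v_c2 = √(μ/r₂) = 711.1 m/s; transfer-apolune v_a = √[μ(2/r₂ − 1/a_t)] = 407.1 m/s.
Δv₂ = v_c2 − v_a = 304.0 m/s.
Total Δv = Δv₁ + Δv₂ = 774.8 m/s.

Δv_total ≈ 775 m/s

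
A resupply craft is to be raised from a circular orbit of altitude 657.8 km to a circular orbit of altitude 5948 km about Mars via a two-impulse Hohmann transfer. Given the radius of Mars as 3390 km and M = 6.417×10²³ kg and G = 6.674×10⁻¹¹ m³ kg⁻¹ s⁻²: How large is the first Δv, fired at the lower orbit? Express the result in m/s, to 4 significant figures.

Δv ≈ 589.4 m/s

μ = GM = 6.674×10⁻¹¹ × 6.417×10²³ = 4.283×10¹³ m³/s².
r₁ = 3390 + 657.8 = 4047.8 km = 4.0478×10⁶ m.
r₂ = 3390 + 5948 = 9338.0 km = 9.3380×10⁶ m.
Transfer ellipse a_t = (r₁ + r₂)/2 = 6.693×10⁶ m.
At r₁: circular v_c1 = √(μ/r₁) = 3253 m/s; transfer-periapsis v_p = √[μ(2/r₁ − 1/a_t)] = 3842 m/s.
Δv₁ = v_p − v_c1 = 589.4 m/s.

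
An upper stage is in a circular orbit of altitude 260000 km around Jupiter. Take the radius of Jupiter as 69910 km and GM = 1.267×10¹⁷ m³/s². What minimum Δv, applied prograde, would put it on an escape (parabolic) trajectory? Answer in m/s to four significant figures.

Δv ≈ 8117 m/s

r = 69910 + 260000 = 329910 km = 3.2991×10⁸ m.
Circular speed v_c = √(μ/r) = 19600 m/s.
Escape speed v_esc = √(2μ/r) = √2 × v_c = 27710 m/s.
Δv = v_esc − v_c = 8117 m/s.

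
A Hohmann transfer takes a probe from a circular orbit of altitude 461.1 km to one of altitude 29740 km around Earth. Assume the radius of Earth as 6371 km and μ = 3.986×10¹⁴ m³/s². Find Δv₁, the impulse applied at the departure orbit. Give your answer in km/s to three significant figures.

Δv ≈ 2.27 km/s

r₁ = 6371 + 461.1 = 6832.1 km = 6.8321×10⁶ m.
r₂ = 6371 + 29740 = 36111 km = 3.6111×10⁷ m.
Transfer ellipse a_t = (r₁ + r₂)/2 = 2.147×10⁷ m.
At r₁: circular v_c1 = √(μ/r₁) = 7638 m/s; transfer-perigee v_p = √[μ(2/r₁ − 1/a_t)] = 9906 m/s.
Δv₁ = v_p − v_c1 = 2267 m/s.
= 2.267 km/s.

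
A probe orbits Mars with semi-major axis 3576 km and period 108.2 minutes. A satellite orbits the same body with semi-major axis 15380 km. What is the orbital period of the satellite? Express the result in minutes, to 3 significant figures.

T₂ ≈ 965 minutes

Kepler's third law: T² ∝ a³, so T₂ = T₁ (a₂/a₁)^(3/2).
a₂/a₁ = 4.301, (a₂/a₁)^(3/2) = 8.919.
T₂ = 108.2 × 8.919 = 965.1 minutes.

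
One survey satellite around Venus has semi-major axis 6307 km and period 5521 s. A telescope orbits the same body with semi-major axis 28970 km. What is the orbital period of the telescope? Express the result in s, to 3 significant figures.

Kepler's third law: T² ∝ a³, so T₂ = T₁ (a₂/a₁)^(3/2).
a₂/a₁ = 4.593, (a₂/a₁)^(3/2) = 9.844.
T₂ = 5521 × 9.844 = 54350 s.

T₂ ≈ 54400 s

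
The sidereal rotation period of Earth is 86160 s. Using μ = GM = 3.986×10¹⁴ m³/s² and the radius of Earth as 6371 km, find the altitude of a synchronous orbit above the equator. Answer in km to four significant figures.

A synchronous orbit has period T, so by Kepler's third law a = (μT²/4π²)^(1/3).
μT²/4π² = 3.986×10¹⁴ × (8.616×10⁴)² / 39.48 = 7.495×10²² m³.
a = 4.216×10⁷ m = 42163 km.
Altitude h = a − R = 42163 − 6371 = 35792 km.

h_sync ≈ 35790 km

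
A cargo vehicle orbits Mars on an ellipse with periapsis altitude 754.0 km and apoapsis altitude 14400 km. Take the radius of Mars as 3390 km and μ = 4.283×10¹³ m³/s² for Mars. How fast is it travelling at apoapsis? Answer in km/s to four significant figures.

v ≈ 0.9538 km/s

r_p = 3390 + 754.0 = 4144.0 km = 4.1440×10⁶ m.
r_a = 3390 + 14400 = 17790 km = 1.7790×10⁷ m.
Semi-major axis a = (r_p + r_a)/2 = 10967 km = 1.097×10⁷ m.
Vis-viva: v² = μ(2/r − 1/a) = 4.283×10¹³ × (1.124×10⁻⁷ − 9.118×10⁻⁸) = 9.097×10⁵ m²/s².
v = 953.8 m/s = 0.9538 km/s.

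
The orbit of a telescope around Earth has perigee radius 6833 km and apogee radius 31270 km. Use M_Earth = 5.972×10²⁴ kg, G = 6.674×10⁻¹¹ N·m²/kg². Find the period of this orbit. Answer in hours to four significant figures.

μ = GM = 6.674×10⁻¹¹ × 5.972×10²⁴ = 3.986×10¹⁴ m³/s².
Semi-major axis a = (r_p + r_a)/2 = (6833.0 + 31270)/2 = 19052 km = 1.905×10⁷ m.
By Kepler's third law T = 2π√(a³/μ) = 2π × 4.165×10³ = 2.617×10⁴ s.
= 7.270 hours.

T ≈ 7.270 hours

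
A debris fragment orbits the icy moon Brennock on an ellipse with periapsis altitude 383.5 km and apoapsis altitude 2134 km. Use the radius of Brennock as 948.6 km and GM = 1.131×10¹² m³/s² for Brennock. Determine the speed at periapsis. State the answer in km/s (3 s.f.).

r_p = 948.6 + 383.5 = 1332.1 km = 1.3321×10⁶ m.
r_a = 948.6 + 2134 = 3082.6 km = 3.0826×10⁶ m.
Semi-major axis a = (r_p + r_a)/2 = 2207.3 km = 2.207×10⁶ m.
Vis-viva: v² = μ(2/r − 1/a) = 1.131×10¹² × (1.501×10⁻⁶ − 4.530×10⁻⁷) = 1.186×10⁶ m²/s².
v = 1089 m/s = 1.089 km/s.

v ≈ 1.09 km/s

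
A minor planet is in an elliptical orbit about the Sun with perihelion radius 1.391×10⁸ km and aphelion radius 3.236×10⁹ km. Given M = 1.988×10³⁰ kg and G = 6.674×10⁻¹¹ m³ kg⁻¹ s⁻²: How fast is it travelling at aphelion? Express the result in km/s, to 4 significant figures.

v ≈ 1.838 km/s

μ = GM = 6.674×10⁻¹¹ × 1.988×10³⁰ = 1.327×10²⁰ m³/s².
Semi-major axis a = (r_p + r_a)/2 = 1.6876×10⁹ km = 1.688×10¹² m.
Vis-viva: v² = μ(2/r − 1/a) = 1.327×10²⁰ × (6.180×10⁻¹³ − 5.926×10⁻¹³) = 3.380×10⁶ m²/s².
v = 1838 m/s = 1.838 km/s.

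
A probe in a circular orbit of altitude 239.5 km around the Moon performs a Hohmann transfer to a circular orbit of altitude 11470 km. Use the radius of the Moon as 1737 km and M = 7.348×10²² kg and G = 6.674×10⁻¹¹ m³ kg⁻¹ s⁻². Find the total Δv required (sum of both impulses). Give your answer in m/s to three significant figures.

μ = GM = 6.674×10⁻¹¹ × 7.348×10²² = 4.904×10¹² m³/s².
r₁ = 1737 + 239.5 = 1976.5 km = 1.9765×10⁶ m.
r₂ = 1737 + 11470 = 13207 km = 1.3207×10⁷ m.
Transfer ellipse a_t = (r₁ + r₂)/2 = 7.592×10⁶ m.
At r₁: circular v_c1 = √(μ/r₁) = 1575 m/s; transfer-perilune v_p = √[μ(2/r₁ − 1/a_t)] = 2078 m/s.
Δv₁ = v_p − v_c1 = 502.4 m/s.
At r₂: circular v_c2 = √(μ/r₂) = 609.4 m/s; transfer-apolune v_a = √[μ(2/r₂ − 1/a_t)] = 310.9 m/s.
Δv₂ = v_c2 − v_a = 298.4 m/s.
Total Δv = Δv₁ + Δv₂ = 800.9 m/s.

Δv_total ≈ 801 m/s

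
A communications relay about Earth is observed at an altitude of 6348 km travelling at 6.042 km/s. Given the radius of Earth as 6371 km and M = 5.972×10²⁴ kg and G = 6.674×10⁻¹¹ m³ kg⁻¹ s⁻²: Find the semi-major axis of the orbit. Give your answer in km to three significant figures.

μ = GM = 6.674×10⁻¹¹ × 5.972×10²⁴ = 3.986×10¹⁴ m³/s².
r = 6371 + 6348 = 12719 km = 1.272×10⁷ m.
Specific orbital energy ε = v²/2 − μ/r = (6042)²/2 − 3.986×10¹⁴/1.272×10⁷ = -1.308×10⁷ J/kg.
Since ε = −μ/(2a), a = −μ/(2ε) = 1.523×10⁷ m = 15231 km.

a ≈ 15200 km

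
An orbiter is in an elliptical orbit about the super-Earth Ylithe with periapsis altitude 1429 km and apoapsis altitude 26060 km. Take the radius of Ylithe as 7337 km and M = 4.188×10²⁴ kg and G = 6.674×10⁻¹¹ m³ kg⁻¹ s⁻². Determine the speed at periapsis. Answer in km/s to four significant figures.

μ = GM = 6.674×10⁻¹¹ × 4.188×10²⁴ = 2.795×10¹⁴ m³/s².
r_p = 7337 + 1429 = 8766.0 km = 8.7660×10⁶ m.
r_a = 7337 + 26060 = 33397 km = 3.3397×10⁷ m.
Semi-major axis a = (r_p + r_a)/2 = 21082 km = 2.108×10⁷ m.
Vis-viva: v² = μ(2/r − 1/a) = 2.795×10¹⁴ × (2.282×10⁻⁷ − 4.743×10⁻⁸) = 5.051×10⁷ m²/s².
v = 7107 m/s = 7.107 km/s.

v ≈ 7.107 km/s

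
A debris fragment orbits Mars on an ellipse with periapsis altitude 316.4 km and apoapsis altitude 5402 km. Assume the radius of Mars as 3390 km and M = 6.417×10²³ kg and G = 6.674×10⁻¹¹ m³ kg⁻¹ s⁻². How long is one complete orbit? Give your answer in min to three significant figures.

μ = GM = 6.674×10⁻¹¹ × 6.417×10²³ = 4.283×10¹³ m³/s².
r_p = 3390 + 316.4 = 3706.4 km = 3.7064×10⁶ m.
r_a = 3390 + 5402 = 8792.0 km = 8.7920×10⁶ m.
Semi-major axis a = (r_p + r_a)/2 = (3706.4 + 8792.0)/2 = 6249.2 km = 6.249×10⁶ m.
By Kepler's third law T = 2π√(a³/μ) = 2π × 2.387×10³ = 1.500×10⁴ s.
= 250.0 min.

T ≈ 250 min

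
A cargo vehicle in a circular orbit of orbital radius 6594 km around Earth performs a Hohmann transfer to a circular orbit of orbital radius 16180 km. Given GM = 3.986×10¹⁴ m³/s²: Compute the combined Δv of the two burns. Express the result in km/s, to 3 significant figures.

r₁ = 6594 km = 6.594×10⁶ m.
r₂ = 16180 km = 1.618×10⁷ m.
Transfer ellipse a_t = (r₁ + r₂)/2 = 1.139×10⁷ m.
At r₁: circular v_c1 = √(μ/r₁) = 7775 m/s; transfer-perigee v_p = √[μ(2/r₁ − 1/a_t)] = 9268 m/s.
Δv₁ = v_p − v_c1 = 1493 m/s.
At r₂: circular v_c2 = √(μ/r₂) = 4963 m/s; transfer-apogee v_a = √[μ(2/r₂ − 1/a_t)] = 3777 m/s.
Δv₂ = v_c2 − v_a = 1186 m/s.
Total Δv = Δv₁ + Δv₂ = 2679 m/s = 2.679 km/s.

Δv_total ≈ 2.68 km/s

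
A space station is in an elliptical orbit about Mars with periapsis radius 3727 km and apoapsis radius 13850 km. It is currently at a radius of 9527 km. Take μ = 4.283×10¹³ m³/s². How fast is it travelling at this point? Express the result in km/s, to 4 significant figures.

v ≈ 2.029 km/s

Semi-major axis a = (r_p + r_a)/2 = 8788.5 km = 8.788×10⁶ m.
Vis-viva: v² = μ(2/r − 1/a) = 4.283×10¹³ × (2.099×10⁻⁷ − 1.138×10⁻⁷) = 4.118×10⁶ m²/s².
v = 2029 m/s = 2.029 km/s.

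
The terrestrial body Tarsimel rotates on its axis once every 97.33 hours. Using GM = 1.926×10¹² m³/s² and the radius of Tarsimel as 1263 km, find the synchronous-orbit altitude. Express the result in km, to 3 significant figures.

h_sync ≈ 16900 km

T = 97.33 hours = 3.504×10⁵ s.
A synchronous orbit has period T, so by Kepler's third law a = (μT²/4π²)^(1/3).
μT²/4π² = 1.926×10¹² × (3.504×10⁵)² / 39.48 = 5.990×10²¹ m³.
a = 1.816×10⁷ m = 18161 km.
Altitude h = a − R = 18161 − 1263 = 16898 km.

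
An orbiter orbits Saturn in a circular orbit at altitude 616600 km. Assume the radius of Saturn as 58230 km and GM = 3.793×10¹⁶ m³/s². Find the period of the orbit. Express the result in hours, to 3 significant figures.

T ≈ 157 hours

r = 58230 + 616600 = 674830 km = 6.7483×10⁸ m.
Kepler's third law: T = 2π√(r³/μ) = 2π√((6.748×10⁸)³ / 3.793×10¹⁶).
r³/μ = 8.102×10⁹ s², so T = 2π × 9.001×10⁴ = 5.656×10⁵ s.
Converting: 5.656×10⁵ s ÷ 3600 = 157.1 hours.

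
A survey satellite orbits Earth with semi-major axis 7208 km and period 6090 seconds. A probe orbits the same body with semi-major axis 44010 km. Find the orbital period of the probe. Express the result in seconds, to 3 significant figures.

Kepler's third law: T² ∝ a³, so T₂ = T₁ (a₂/a₁)^(3/2).
a₂/a₁ = 6.106, (a₂/a₁)^(3/2) = 15.09.
T₂ = 6090 × 15.09 = 91880 seconds.

T₂ ≈ 91900 seconds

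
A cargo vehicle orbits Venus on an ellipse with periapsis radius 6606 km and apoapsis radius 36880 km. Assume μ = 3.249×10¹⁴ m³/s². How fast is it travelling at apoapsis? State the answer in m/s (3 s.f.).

Semi-major axis a = (r_p + r_a)/2 = 21743 km = 2.174×10⁷ m.
Vis-viva: v² = μ(2/r − 1/a) = 3.249×10¹⁴ × (5.423×10⁻⁸ − 4.599×10⁻⁸) = 2.677×10⁶ m²/s².
v = 1636 m/s.

v ≈ 1640 m/s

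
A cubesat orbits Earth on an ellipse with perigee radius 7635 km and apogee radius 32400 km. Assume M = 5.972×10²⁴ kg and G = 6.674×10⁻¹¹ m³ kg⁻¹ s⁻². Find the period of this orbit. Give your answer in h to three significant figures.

μ = GM = 6.674×10⁻¹¹ × 5.972×10²⁴ = 3.986×10¹⁴ m³/s².
Semi-major axis a = (r_p + r_a)/2 = (7635.0 + 32400)/2 = 20018 km = 2.002×10⁷ m.
By Kepler's third law T = 2π√(a³/μ) = 2π × 4.486×10³ = 2.819×10⁴ s.
= 7.830 h.

T ≈ 7.83 h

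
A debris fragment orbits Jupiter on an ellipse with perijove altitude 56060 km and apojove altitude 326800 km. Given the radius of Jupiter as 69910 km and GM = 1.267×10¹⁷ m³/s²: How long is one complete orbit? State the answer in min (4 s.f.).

r_p = 69910 + 56060 = 125970 km = 1.2597×10⁸ m.
r_a = 69910 + 326800 = 396710 km = 3.9671×10⁸ m.
Semi-major axis a = (r_p + r_a)/2 = (1.2597×10⁵ + 3.9671×10⁵)/2 = 2.6134×10⁵ km = 2.613×10⁸ m.
By Kepler's third law T = 2π√(a³/μ) = 2π × 1.187×10⁴ = 7.458×10⁴ s.
= 1243 min.

T ≈ 1243 min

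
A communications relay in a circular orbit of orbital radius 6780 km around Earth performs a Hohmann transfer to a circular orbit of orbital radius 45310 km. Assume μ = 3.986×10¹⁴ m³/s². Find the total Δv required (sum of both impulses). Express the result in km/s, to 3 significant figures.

Δv_total ≈ 3.90 km/s

r₁ = 6780 km = 6.780×10⁶ m.
r₂ = 45310 km = 4.531×10⁷ m.
Transfer ellipse a_t = (r₁ + r₂)/2 = 2.604×10⁷ m.
At r₁: circular v_c1 = √(μ/r₁) = 7668 m/s; transfer-perigee v_p = √[μ(2/r₁ − 1/a_t)] = 10110 m/s.
Δv₁ = v_p − v_c1 = 2446 m/s.
At r₂: circular v_c2 = √(μ/r₂) = 2966 m/s; transfer-apogee v_a = √[μ(2/r₂ − 1/a_t)] = 1513 m/s.
Δv₂ = v_c2 − v_a = 1453 m/s.
Total Δv = Δv₁ + Δv₂ = 3898 m/s = 3.898 km/s.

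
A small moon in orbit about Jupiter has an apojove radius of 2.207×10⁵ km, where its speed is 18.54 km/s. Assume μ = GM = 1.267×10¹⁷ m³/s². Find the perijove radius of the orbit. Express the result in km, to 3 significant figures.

r_a = 2.207×10⁸ m.
Specific energy ε = v²/2 − μ/r = -4.022×10⁸ J/kg, so a = −μ/(2ε) = 1.575×10⁸ m.
The apsides satisfy r_p + r_a = 2a, so the perijove radius is 2a − r_a = 9.430×10⁷ m = 94304 km.

perijove radius ≈ 94300 km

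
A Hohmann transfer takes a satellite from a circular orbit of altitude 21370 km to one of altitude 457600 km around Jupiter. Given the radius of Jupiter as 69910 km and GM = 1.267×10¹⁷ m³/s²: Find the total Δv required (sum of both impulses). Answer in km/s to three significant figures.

r₁ = 69910 + 21370 = 91280 km = 9.1280×10⁷ m.
r₂ = 69910 + 457600 = 527510 km = 5.2751×10⁸ m.
Transfer ellipse a_t = (r₁ + r₂)/2 = 3.094×10⁸ m.
At r₁: circular v_c1 = √(μ/r₁) = 37260 m/s; transfer-perijove v_p = √[μ(2/r₁ − 1/a_t)] = 48650 m/s.
Δv₁ = v_p − v_c1 = 11390 m/s.
At r₂: circular v_c2 = √(μ/r₂) = 15500 m/s; transfer-apojove v_a = √[μ(2/r₂ − 1/a_t)] = 8418 m/s.
Δv₂ = v_c2 − v_a = 7080 m/s.
Total Δv = Δv₁ + Δv₂ = 18470 m/s = 18.47 km/s.

Δv_total ≈ 18.5 km/s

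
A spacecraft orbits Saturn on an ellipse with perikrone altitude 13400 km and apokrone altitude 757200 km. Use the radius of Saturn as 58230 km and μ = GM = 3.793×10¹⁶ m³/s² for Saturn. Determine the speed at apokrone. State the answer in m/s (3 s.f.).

r_p = 58230 + 13400 = 71630 km = 7.1630×10⁷ m.
r_a = 58230 + 757200 = 815430 km = 8.1543×10⁸ m.
Semi-major axis a = (r_p + r_a)/2 = 4.4353×10⁵ km = 4.435×10⁸ m.
Vis-viva: v² = μ(2/r − 1/a) = 3.793×10¹⁶ × (2.453×10⁻⁹ − 2.255×10⁻⁹) = 7.512×10⁶ m²/s².
v = 2741 m/s.

v ≈ 2740 m/s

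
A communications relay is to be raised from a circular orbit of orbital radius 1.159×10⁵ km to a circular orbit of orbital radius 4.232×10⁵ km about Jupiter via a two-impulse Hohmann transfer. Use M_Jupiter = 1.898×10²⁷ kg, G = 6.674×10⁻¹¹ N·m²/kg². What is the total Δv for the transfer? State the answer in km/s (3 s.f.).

μ = GM = 6.674×10⁻¹¹ × 1.898×10²⁷ = 1.267×10¹⁷ m³/s².
r₁ = 1.159×10⁵ km = 1.159×10⁸ m.
r₂ = 4.232×10⁵ km = 4.232×10⁸ m.
Transfer ellipse a_t = (r₁ + r₂)/2 = 2.696×10⁸ m.
At r₁: circular v_c1 = √(μ/r₁) = 33060 m/s; transfer-perijove v_p = √[μ(2/r₁ − 1/a_t)] = 41420 m/s.
Δv₁ = v_p − v_c1 = 8364 m/s.
At r₂: circular v_c2 = √(μ/r₂) = 17300 m/s; transfer-apojove v_a = √[μ(2/r₂ − 1/a_t)] = 11340 m/s.
Δv₂ = v_c2 − v_a = 5956 m/s.
Total Δv = Δv₁ + Δv₂ = 14320 m/s = 14.32 km/s.

Δv_total ≈ 14.3 km/s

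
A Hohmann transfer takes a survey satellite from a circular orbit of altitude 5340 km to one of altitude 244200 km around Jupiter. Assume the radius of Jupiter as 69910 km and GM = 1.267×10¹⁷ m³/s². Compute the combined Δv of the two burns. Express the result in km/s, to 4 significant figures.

Δv_total ≈ 18.69 km/s

r₁ = 69910 + 5340 = 75250 km = 7.5250×10⁷ m.
r₂ = 69910 + 244200 = 314110 km = 3.1411×10⁸ m.
Transfer ellipse a_t = (r₁ + r₂)/2 = 1.947×10⁸ m.
At r₁: circular v_c1 = √(μ/r₁) = 41030 m/s; transfer-perijove v_p = √[μ(2/r₁ − 1/a_t)] = 52120 m/s.
Δv₁ = v_p − v_c1 = 11090 m/s.
At r₂: circular v_c2 = √(μ/r₂) = 20080 m/s; transfer-apojove v_a = √[μ(2/r₂ − 1/a_t)] = 12490 m/s.
Δv₂ = v_c2 − v_a = 7597 m/s.
Total Δv = Δv₁ + Δv₂ = 18690 m/s = 18.69 km/s.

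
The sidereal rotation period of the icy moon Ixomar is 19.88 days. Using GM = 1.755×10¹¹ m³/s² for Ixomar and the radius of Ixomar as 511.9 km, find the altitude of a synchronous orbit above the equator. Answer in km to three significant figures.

T = 19.88 days = 1.718×10⁶ s.
A synchronous orbit has period T, so by Kepler's third law a = (μT²/4π²)^(1/3).
μT²/4π² = 1.755×10¹¹ × (1.718×10⁶)² / 39.48 = 1.312×10²² m³.
a = 2.358×10⁷ m = 23583 km.
Altitude h = a − R = 23583 − 511.9 = 23071 km.

h_sync ≈ 23100 km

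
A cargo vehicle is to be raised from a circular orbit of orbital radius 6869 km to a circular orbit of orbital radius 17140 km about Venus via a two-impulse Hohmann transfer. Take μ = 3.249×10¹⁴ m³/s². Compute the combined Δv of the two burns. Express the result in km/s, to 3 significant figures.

Δv_total ≈ 2.40 km/s

r₁ = 6869 km = 6.869×10⁶ m.
r₂ = 17140 km = 1.714×10⁷ m.
Transfer ellipse a_t = (r₁ + r₂)/2 = 1.200×10⁷ m.
At r₁: circular v_c1 = √(μ/r₁) = 6877 m/s; transfer-periapsis v_p = √[μ(2/r₁ − 1/a_t)] = 8218 m/s.
Δv₁ = v_p − v_c1 = 1340 m/s.
At r₂: circular v_c2 = √(μ/r₂) = 4354 m/s; transfer-apoapsis v_a = √[μ(2/r₂ − 1/a_t)] = 3293 m/s.
Δv₂ = v_c2 − v_a = 1060 m/s.
Total Δv = Δv₁ + Δv₂ = 2401 m/s = 2.401 km/s.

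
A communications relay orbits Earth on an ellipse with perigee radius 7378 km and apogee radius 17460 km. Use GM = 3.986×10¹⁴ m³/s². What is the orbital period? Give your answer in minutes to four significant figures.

Semi-major axis a = (r_p + r_a)/2 = (7378.0 + 17460)/2 = 12419 km = 1.242×10⁷ m.
By Kepler's third law T = 2π√(a³/μ) = 2π × 2.192×10³ = 1.377×10⁴ s.
= 229.6 minutes.

T ≈ 229.6 minutes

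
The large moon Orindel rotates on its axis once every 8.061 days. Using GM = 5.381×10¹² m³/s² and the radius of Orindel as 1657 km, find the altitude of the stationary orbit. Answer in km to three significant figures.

T = 8.061 days = 6.965×10⁵ s.
A synchronous orbit has period T, so by Kepler's third law a = (μT²/4π²)^(1/3).
μT²/4π² = 5.381×10¹² × (6.965×10⁵)² / 39.48 = 6.612×10²² m³.
a = 4.044×10⁷ m = 40436 km.
Altitude h = a − R = 40436 − 1657 = 38779 km.

h_sync ≈ 38800 km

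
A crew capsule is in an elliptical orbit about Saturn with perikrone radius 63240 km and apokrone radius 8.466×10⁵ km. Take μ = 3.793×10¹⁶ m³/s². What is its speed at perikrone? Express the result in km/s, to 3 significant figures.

Semi-major axis a = (r_p + r_a)/2 = 4.5492×10⁵ km = 4.549×10⁸ m.
Vis-viva: v² = μ(2/r − 1/a) = 3.793×10¹⁶ × (3.163×10⁻⁸ − 2.198×10⁻⁹) = 1.116×10⁹ m²/s².
v = 33410 m/s = 33.41 km/s.

v ≈ 33.4 km/s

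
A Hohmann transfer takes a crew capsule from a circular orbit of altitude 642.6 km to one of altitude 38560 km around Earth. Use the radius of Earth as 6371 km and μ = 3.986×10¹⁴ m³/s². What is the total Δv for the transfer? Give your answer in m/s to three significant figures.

Δv_total ≈ 3810 m/s

r₁ = 6371 + 642.6 = 7013.6 km = 7.0136×10⁶ m.
r₂ = 6371 + 38560 = 44931 km = 4.4931×10⁷ m.
Transfer ellipse a_t = (r₁ + r₂)/2 = 2.597×10⁷ m.
At r₁: circular v_c1 = √(μ/r₁) = 7539 m/s; transfer-perigee v_p = √[μ(2/r₁ − 1/a_t)] = 9916 m/s.
Δv₁ = v_p − v_c1 = 2377 m/s.
At r₂: circular v_c2 = √(μ/r₂) = 2978 m/s; transfer-apogee v_a = √[μ(2/r₂ − 1/a_t)] = 1548 m/s.
Δv₂ = v_c2 − v_a = 1431 m/s.
Total Δv = Δv₁ + Δv₂ = 3808 m/s.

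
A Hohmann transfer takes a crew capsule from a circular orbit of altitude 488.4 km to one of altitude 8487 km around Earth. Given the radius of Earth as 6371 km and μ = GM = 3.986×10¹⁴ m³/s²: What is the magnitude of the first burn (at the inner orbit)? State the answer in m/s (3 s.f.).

Δv ≈ 1290 m/s

r₁ = 6371 + 488.4 = 6859.4 km = 6.8594×10⁶ m.
r₂ = 6371 + 8487 = 14858 km = 1.4858×10⁷ m.
Transfer ellipse a_t = (r₁ + r₂)/2 = 1.086×10⁷ m.
At r₁: circular v_c1 = √(μ/r₁) = 7623 m/s; transfer-perigee v_p = √[μ(2/r₁ − 1/a_t)] = 8917 m/s.
Δv₁ = v_p − v_c1 = 1294 m/s.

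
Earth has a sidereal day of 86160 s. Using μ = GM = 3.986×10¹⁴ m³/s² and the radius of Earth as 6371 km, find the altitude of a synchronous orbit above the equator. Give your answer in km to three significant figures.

h_sync ≈ 35800 km

A synchronous orbit has period T, so by Kepler's third law a = (μT²/4π²)^(1/3).
μT²/4π² = 3.986×10¹⁴ × (8.616×10⁴)² / 39.48 = 7.495×10²² m³.
a = 4.216×10⁷ m = 42163 km.
Altitude h = a − R = 42163 − 6371 = 35792 km.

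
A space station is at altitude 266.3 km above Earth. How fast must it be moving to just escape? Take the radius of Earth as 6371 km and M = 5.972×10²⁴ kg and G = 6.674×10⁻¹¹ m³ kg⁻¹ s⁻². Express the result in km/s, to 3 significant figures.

μ = GM = 6.674×10⁻¹¹ × 5.972×10²⁴ = 3.986×10¹⁴ m³/s².
r = 6371 + 266.3 = 6637.3 km = 6.6373×10⁶ m.
Escape speed v_esc = √(2μ/r) = √(2 × 3.986×10¹⁴ / 6.637×10⁶) = √(1.201×10⁸) = 10960 m/s.
= 10.96 km/s.

v_esc ≈ 11.0 km/s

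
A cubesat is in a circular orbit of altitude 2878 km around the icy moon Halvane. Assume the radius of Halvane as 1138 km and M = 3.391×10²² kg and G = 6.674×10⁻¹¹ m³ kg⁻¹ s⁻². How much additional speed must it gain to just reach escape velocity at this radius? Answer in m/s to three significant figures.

Δv ≈ 311 m/s

μ = GM = 6.674×10⁻¹¹ × 3.391×10²² = 2.263×10¹² m³/s².
r = 1138 + 2878 = 4016.0 km = 4.0160×10⁶ m.
Circular speed v_c = √(μ/r) = 750.7 m/s.
Escape speed v_esc = √(2μ/r) = √2 × v_c = 1062 m/s.
Δv = v_esc − v_c = 310.9 m/s.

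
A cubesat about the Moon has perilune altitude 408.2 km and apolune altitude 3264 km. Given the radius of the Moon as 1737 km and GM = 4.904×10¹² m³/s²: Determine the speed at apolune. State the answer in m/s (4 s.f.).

v ≈ 767.3 m/s

r_p = 1737 + 408.2 = 2145.2 km = 2.1452×10⁶ m.
r_a = 1737 + 3264 = 5001.0 km = 5.0010×10⁶ m.
Semi-major axis a = (r_p + r_a)/2 = 3573.1 km = 3.573×10⁶ m.
Vis-viva: v² = μ(2/r − 1/a) = 4.904×10¹² × (3.999×10⁻⁷ − 2.799×10⁻⁷) = 5.887×10⁵ m²/s².
v = 767.3 m/s.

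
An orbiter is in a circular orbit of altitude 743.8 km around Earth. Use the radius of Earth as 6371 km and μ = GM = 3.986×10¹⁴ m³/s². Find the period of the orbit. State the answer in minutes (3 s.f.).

r = 6371 + 743.8 = 7114.8 km = 7.1148×10⁶ m.
Kepler's third law: T = 2π√(r³/μ) = 2π√((7.115×10⁶)³ / 3.986×10¹⁴).
r³/μ = 9.035×10⁵ s², so T = 2π × 9.506×10² = 5.972×10³ s.
Converting: 5.972×10³ s ÷ 60.00 = 99.54 minutes.

T ≈ 99.5 minutes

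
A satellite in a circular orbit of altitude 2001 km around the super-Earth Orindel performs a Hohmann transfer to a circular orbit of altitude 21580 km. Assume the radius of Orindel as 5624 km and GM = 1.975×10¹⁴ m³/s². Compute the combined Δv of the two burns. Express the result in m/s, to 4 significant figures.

r₁ = 5624 + 2001 = 7625.0 km = 7.6250×10⁶ m.
r₂ = 5624 + 21580 = 27204 km = 2.7204×10⁷ m.
Transfer ellipse a_t = (r₁ + r₂)/2 = 1.741×10⁷ m.
At r₁: circular v_c1 = √(μ/r₁) = 5089 m/s; transfer-periapsis v_p = √[μ(2/r₁ − 1/a_t)] = 6361 m/s.
Δv₁ = v_p − v_c1 = 1272 m/s.
At r₂: circular v_c2 = √(μ/r₂) = 2694 m/s; transfer-apoapsis v_a = √[μ(2/r₂ − 1/a_t)] = 1783 m/s.
Δv₂ = v_c2 − v_a = 911.5 m/s.
Total Δv = Δv₁ + Δv₂ = 2183 m/s.

Δv_total ≈ 2183 m/s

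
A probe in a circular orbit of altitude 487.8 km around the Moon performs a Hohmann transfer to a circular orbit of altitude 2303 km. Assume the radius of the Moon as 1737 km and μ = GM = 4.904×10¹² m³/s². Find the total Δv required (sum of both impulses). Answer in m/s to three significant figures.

Δv_total ≈ 375 m/s

r₁ = 1737 + 487.8 = 2224.8 km = 2.2248×10⁶ m.
r₂ = 1737 + 2303 = 4040.0 km = 4.0400×10⁶ m.
Transfer ellipse a_t = (r₁ + r₂)/2 = 3.132×10⁶ m.
At r₁: circular v_c1 = √(μ/r₁) = 1485 m/s; transfer-perilune v_p = √[μ(2/r₁ − 1/a_t)] = 1686 m/s.
Δv₁ = v_p − v_c1 = 201.4 m/s.
At r₂: circular v_c2 = √(μ/r₂) = 1102 m/s; transfer-apolune v_a = √[μ(2/r₂ − 1/a_t)] = 928.5 m/s.
Δv₂ = v_c2 − v_a = 173.2 m/s.
Total Δv = Δv₁ + Δv₂ = 374.7 m/s.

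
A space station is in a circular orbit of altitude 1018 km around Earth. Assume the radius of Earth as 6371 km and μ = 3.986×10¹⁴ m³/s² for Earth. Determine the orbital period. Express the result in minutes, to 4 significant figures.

r = 6371 + 1018 = 7389.0 km = 7.3890×10⁶ m.
Kepler's third law: T = 2π√(r³/μ) = 2π√((7.389×10⁶)³ / 3.986×10¹⁴).
r³/μ = 1.012×10⁶ s², so T = 2π × 1.006×10³ = 6.321×10³ s.
Converting: 6.321×10³ s ÷ 60.00 = 105.4 minutes.

T ≈ 105.4 minutes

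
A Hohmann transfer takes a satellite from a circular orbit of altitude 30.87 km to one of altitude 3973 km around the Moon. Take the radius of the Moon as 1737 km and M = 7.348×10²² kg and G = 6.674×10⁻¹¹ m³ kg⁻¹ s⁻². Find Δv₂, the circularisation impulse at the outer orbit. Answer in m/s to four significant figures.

μ = GM = 6.674×10⁻¹¹ × 7.348×10²² = 4.904×10¹² m³/s².
r₁ = 1737 + 30.87 = 1767.9 km = 1.7679×10⁶ m.
r₂ = 1737 + 3973 = 5710.0 km = 5.7100×10⁶ m.
Transfer ellipse a_t = (r₁ + r₂)/2 = 3.739×10⁶ m.
At r₁: circular v_c1 = √(μ/r₁) = 1666 m/s; transfer-perilune v_p = √[μ(2/r₁ − 1/a_t)] = 2058 m/s.
At r₂: circular v_c2 = √(μ/r₂) = 926.7 m/s; transfer-apolune v_a = √[μ(2/r₂ − 1/a_t)] = 637.3 m/s.
Δv₂ = v_c2 − v_a = 289.5 m/s.

Δv ≈ 289.5 m/s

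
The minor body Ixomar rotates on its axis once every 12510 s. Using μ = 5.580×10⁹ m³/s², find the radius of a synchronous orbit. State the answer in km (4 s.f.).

A synchronous orbit has period T, so by Kepler's third law a = (μT²/4π²)^(1/3).
μT²/4π² = 5.580×10⁹ × (1.251×10⁴)² / 39.48 = 2.212×10¹⁶ m³.
a = 2.807×10⁵ m = 280.71 km.

r_sync ≈ 280.7 km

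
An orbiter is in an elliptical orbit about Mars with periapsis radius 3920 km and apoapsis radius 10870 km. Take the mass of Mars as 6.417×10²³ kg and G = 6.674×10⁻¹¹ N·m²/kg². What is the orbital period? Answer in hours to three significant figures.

μ = GM = 6.674×10⁻¹¹ × 6.417×10²³ = 4.283×10¹³ m³/s².
Semi-major axis a = (r_p + r_a)/2 = (3920.0 + 10870)/2 = 7395.0 km = 7.395×10⁶ m.
By Kepler's third law T = 2π√(a³/μ) = 2π × 3.073×10³ = 1.931×10⁴ s.
= 5.363 hours.

T ≈ 5.36 hours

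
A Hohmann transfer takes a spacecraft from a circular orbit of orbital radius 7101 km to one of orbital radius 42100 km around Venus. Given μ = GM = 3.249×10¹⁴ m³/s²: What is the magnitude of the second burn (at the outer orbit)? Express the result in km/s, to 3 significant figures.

r₁ = 7101 km = 7.101×10⁶ m.
r₂ = 42100 km = 4.210×10⁷ m.
Transfer ellipse a_t = (r₁ + r₂)/2 = 2.460×10⁷ m.
At r₁: circular v_c1 = √(μ/r₁) = 6764 m/s; transfer-periapsis v_p = √[μ(2/r₁ − 1/a_t)] = 8849 m/s.
At r₂: circular v_c2 = √(μ/r₂) = 2778 m/s; transfer-apoapsis v_a = √[μ(2/r₂ − 1/a_t)] = 1493 m/s.
Δv₂ = v_c2 − v_a = 1285 m/s.
= 1.285 km/s.

Δv ≈ 1.29 km/s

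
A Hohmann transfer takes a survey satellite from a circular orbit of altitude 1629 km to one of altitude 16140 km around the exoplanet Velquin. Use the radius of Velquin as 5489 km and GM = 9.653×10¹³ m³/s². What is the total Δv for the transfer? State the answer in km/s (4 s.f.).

Δv_total ≈ 1.461 km/s

r₁ = 5489 + 1629 = 7118.0 km = 7.1180×10⁶ m.
r₂ = 5489 + 16140 = 21629 km = 2.1629×10⁷ m.
Transfer ellipse a_t = (r₁ + r₂)/2 = 1.437×10⁷ m.
At r₁: circular v_c1 = √(μ/r₁) = 3683 m/s; transfer-periapsis v_p = √[μ(2/r₁ − 1/a_t)] = 4517 m/s.
Δv₁ = v_p − v_c1 = 834.8 m/s.
At r₂: circular v_c2 = √(μ/r₂) = 2113 m/s; transfer-apoapsis v_a = √[μ(2/r₂ − 1/a_t)] = 1487 m/s.
Δv₂ = v_c2 − v_a = 625.9 m/s.
Total Δv = Δv₁ + Δv₂ = 1461 m/s = 1.461 km/s.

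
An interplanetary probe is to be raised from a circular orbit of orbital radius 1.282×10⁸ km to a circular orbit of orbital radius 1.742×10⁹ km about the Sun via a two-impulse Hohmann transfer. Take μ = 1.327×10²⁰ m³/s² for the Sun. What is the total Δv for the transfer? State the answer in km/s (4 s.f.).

r₁ = 1.282×10⁸ km = 1.282×10¹¹ m.
r₂ = 1.742×10⁹ km = 1.742×10¹² m.
Transfer ellipse a_t = (r₁ + r₂)/2 = 9.351×10¹¹ m.
At r₁: circular v_c1 = √(μ/r₁) = 32170 m/s; transfer-perihelion v_p = √[μ(2/r₁ − 1/a_t)] = 43910 m/s.
Δv₁ = v_p − v_c1 = 11740 m/s.
At r₂: circular v_c2 = √(μ/r₂) = 8728 m/s; transfer-aphelion v_a = √[μ(2/r₂ − 1/a_t)] = 3232 m/s.
Δv₂ = v_c2 − v_a = 5496 m/s.
Total Δv = Δv₁ + Δv₂ = 17240 m/s = 17.24 km/s.

Δv_total ≈ 17.24 km/s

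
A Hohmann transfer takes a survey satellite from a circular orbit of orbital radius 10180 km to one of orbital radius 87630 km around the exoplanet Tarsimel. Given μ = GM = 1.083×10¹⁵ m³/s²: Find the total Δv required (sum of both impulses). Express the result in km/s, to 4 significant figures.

Δv_total ≈ 5.404 km/s

r₁ = 10180 km = 1.018×10⁷ m.
r₂ = 87630 km = 8.763×10⁷ m.
Transfer ellipse a_t = (r₁ + r₂)/2 = 4.890×10⁷ m.
At r₁: circular v_c1 = √(μ/r₁) = 10310 m/s; transfer-periapsis v_p = √[μ(2/r₁ − 1/a_t)] = 13810 m/s.
Δv₁ = v_p − v_c1 = 3492 m/s.
At r₂: circular v_c2 = √(μ/r₂) = 3516 m/s; transfer-apoapsis v_a = √[μ(2/r₂ − 1/a_t)] = 1604 m/s.
Δv₂ = v_c2 − v_a = 1912 m/s.
Total Δv = Δv₁ + Δv₂ = 5404 m/s = 5.404 km/s.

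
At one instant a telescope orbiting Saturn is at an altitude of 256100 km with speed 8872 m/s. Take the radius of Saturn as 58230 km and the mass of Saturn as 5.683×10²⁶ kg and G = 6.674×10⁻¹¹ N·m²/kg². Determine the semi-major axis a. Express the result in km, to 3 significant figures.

μ = GM = 6.674×10⁻¹¹ × 5.683×10²⁶ = 3.793×10¹⁶ m³/s².
r = 58230 + 256100 = 3.1433×10⁵ km = 3.143×10⁸ m.
Specific orbital energy ε = v²/2 − μ/r = (8872)²/2 − 3.793×10¹⁶/3.143×10⁸ = -8.131×10⁷ J/kg.
Since ε = −μ/(2a), a = −μ/(2ε) = 2.332×10⁸ m = 2.3324×10⁵ km.

a ≈ 2.33×10⁵ km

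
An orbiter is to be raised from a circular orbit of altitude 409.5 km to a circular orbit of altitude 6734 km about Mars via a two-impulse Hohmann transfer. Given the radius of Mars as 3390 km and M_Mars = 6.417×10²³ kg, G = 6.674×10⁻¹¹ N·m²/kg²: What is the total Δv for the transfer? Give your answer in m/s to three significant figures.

Δv_total ≈ 1230 m/s

μ = GM = 6.674×10⁻¹¹ × 6.417×10²³ = 4.283×10¹³ m³/s².
r₁ = 3390 + 409.5 = 3799.5 km = 3.7995×10⁶ m.
r₂ = 3390 + 6734 = 10124 km = 1.0124×10⁷ m.
Transfer ellipse a_t = (r₁ + r₂)/2 = 6.962×10⁶ m.
At r₁: circular v_c1 = √(μ/r₁) = 3357 m/s; transfer-periapsis v_p = √[μ(2/r₁ − 1/a_t)] = 4049 m/s.
Δv₁ = v_p − v_c1 = 691.3 m/s.
At r₂: circular v_c2 = √(μ/r₂) = 2057 m/s; transfer-apoapsis v_a = √[μ(2/r₂ − 1/a_t)] = 1519 m/s.
Δv₂ = v_c2 − v_a = 537.3 m/s.
Total Δv = Δv₁ + Δv₂ = 1229 m/s.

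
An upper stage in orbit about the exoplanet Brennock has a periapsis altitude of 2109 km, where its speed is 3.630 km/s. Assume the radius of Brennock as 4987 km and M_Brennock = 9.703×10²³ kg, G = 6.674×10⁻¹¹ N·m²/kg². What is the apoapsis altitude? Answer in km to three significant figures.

μ = GM = 6.674×10⁻¹¹ × 9.703×10²³ = 6.476×10¹³ m³/s².
r_p = 4987 + 2109 = 7096.0 km = 7.096×10⁶ m.
Specific energy ε = v²/2 − μ/r = -2.538×10⁶ J/kg, so a = −μ/(2ε) = 1.276×10⁷ m.
The apsides satisfy r_p + r_a = 2a, so the apoapsis radius is 2a − r_p = 1.842×10⁷ m = 18424 km.
Apoapsis altitude = 18424 − 4987 = 13437 km.

apoapsis altitude ≈ 13400 km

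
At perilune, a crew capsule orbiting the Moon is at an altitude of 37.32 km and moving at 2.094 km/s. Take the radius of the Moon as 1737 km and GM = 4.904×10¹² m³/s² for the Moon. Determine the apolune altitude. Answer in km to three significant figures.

apolune altitude ≈ 5070 km

r_p = 1737 + 37.32 = 1774.3 km = 1.774×10⁶ m.
Specific energy ε = v²/2 − μ/r = -5.715×10⁵ J/kg, so a = −μ/(2ε) = 4.291×10⁶ m.
The apsides satisfy r_p + r_a = 2a, so the apolune radius is 2a − r_p = 6.807×10⁶ m = 6807.2 km.
Apolune altitude = 6807.2 − 1737 = 5070.2 km.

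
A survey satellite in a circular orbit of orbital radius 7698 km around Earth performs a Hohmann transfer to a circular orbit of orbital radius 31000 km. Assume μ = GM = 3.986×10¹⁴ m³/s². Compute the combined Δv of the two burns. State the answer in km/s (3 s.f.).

Δv_total ≈ 3.24 km/s

r₁ = 7698 km = 7.698×10⁶ m.
r₂ = 31000 km = 3.100×10⁷ m.
Transfer ellipse a_t = (r₁ + r₂)/2 = 1.935×10⁷ m.
At r₁: circular v_c1 = √(μ/r₁) = 7196 m/s; transfer-perigee v_p = √[μ(2/r₁ − 1/a_t)] = 9108 m/s.
Δv₁ = v_p − v_c1 = 1912 m/s.
At r₂: circular v_c2 = √(μ/r₂) = 3586 m/s; transfer-apogee v_a = √[μ(2/r₂ − 1/a_t)] = 2262 m/s.
Δv₂ = v_c2 − v_a = 1324 m/s.
Total Δv = Δv₁ + Δv₂ = 3236 m/s = 3.236 km/s.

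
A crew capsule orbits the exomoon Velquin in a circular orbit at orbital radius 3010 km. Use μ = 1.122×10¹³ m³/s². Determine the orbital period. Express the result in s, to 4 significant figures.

T ≈ 9796 s

r = 3010 km = 3.010×10⁶ m.
Kepler's third law: T = 2π√(r³/μ) = 2π√((3.010×10⁶)³ / 1.122×10¹³).
r³/μ = 2.431×10⁶ s², so T = 2π × 1.559×10³ = 9.796×10³ s.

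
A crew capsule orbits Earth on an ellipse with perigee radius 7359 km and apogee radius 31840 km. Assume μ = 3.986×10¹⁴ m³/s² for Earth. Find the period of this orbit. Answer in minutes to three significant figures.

Semi-major axis a = (r_p + r_a)/2 = (7359.0 + 31840)/2 = 19600 km = 1.960×10⁷ m.
By Kepler's third law T = 2π√(a³/μ) = 2π × 4.346×10³ = 2.731×10⁴ s.
= 455.1 minutes.

T ≈ 455 minutes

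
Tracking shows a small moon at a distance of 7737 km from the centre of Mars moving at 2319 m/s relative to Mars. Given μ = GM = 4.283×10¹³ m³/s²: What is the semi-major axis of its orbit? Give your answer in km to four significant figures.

r = 7.737×10⁶ m.
Vis-viva rearranged: 1/a = 2/r − v²/μ = 2.585×10⁻⁷ − 1.256×10⁻⁷ = 1.329×10⁻⁷ m⁻¹.
a = 7.522×10⁶ m = 7522.3 km.

a ≈ 7522 km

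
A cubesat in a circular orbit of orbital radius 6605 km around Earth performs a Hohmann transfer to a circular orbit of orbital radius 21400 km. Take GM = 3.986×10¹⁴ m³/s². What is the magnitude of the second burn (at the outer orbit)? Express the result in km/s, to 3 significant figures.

r₁ = 6605 km = 6.605×10⁶ m.
r₂ = 21400 km = 2.140×10⁷ m.
Transfer ellipse a_t = (r₁ + r₂)/2 = 1.400×10⁷ m.
At r₁: circular v_c1 = √(μ/r₁) = 7768 m/s; transfer-perigee v_p = √[μ(2/r₁ − 1/a_t)] = 9604 m/s.
At r₂: circular v_c2 = √(μ/r₂) = 4316 m/s; transfer-apogee v_a = √[μ(2/r₂ − 1/a_t)] = 2964 m/s.
Δv₂ = v_c2 − v_a = 1352 m/s.
= 1.352 km/s.

Δv ≈ 1.35 km/s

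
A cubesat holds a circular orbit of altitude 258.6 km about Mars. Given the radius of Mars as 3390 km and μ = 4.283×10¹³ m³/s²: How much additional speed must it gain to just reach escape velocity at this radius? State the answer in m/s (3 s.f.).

Δv ≈ 1420 m/s

r = 3390 + 258.6 = 3648.6 km = 3.6486×10⁶ m.
Circular speed v_c = √(μ/r) = 3426 m/s.
Escape speed v_esc = √(2μ/r) = √2 × v_c = 4845 m/s.
Δv = v_esc − v_c = 1419 m/s.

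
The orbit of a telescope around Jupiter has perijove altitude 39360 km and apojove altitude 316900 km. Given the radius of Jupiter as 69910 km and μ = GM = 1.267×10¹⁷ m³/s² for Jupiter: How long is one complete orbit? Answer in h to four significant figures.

r_p = 69910 + 39360 = 109270 km = 1.0927×10⁸ m.
r_a = 69910 + 316900 = 386810 km = 3.8681×10⁸ m.
Semi-major axis a = (r_p + r_a)/2 = (1.0927×10⁵ + 3.8681×10⁵)/2 = 2.4804×10⁵ km = 2.480×10⁸ m.
By Kepler's third law T = 2π√(a³/μ) = 2π × 1.097×10⁴ = 6.896×10⁴ s.
= 19.15 h.

T ≈ 19.15 h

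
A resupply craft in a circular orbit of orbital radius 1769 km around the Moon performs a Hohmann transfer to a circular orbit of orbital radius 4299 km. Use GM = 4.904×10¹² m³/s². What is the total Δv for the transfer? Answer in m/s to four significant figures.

Δv_total ≈ 569.4 m/s

r₁ = 1769 km = 1.769×10⁶ m.
r₂ = 4299 km = 4.299×10⁶ m.
Transfer ellipse a_t = (r₁ + r₂)/2 = 3.034×10⁶ m.
At r₁: circular v_c1 = √(μ/r₁) = 1665 m/s; transfer-perilune v_p = √[μ(2/r₁ − 1/a_t)] = 1982 m/s.
Δv₁ = v_p − v_c1 = 316.9 m/s.
At r₂: circular v_c2 = √(μ/r₂) = 1068 m/s; transfer-apolune v_a = √[μ(2/r₂ − 1/a_t)] = 815.5 m/s.
Δv₂ = v_c2 − v_a = 252.5 m/s.
Total Δv = Δv₁ + Δv₂ = 569.4 m/s.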